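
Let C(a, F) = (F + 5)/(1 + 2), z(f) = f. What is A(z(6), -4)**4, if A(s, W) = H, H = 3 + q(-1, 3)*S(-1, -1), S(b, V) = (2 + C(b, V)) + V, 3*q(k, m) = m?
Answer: 65536/81 ≈ 809.09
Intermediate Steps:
q(k, m) = m/3
C(a, F) = 5/3 + F/3 (C(a, F) = (5 + F)/3 = (5 + F)*(1/3) = 5/3 + F/3)
S(b, V) = 11/3 + 4*V/3 (S(b, V) = (2 + (5/3 + V/3)) + V = (11/3 + V/3) + V = 11/3 + 4*V/3)
H = 16/3 (H = 3 + ((1/3)*3)*(11/3 + (4/3)*(-1)) = 3 + 1*(11/3 - 4/3) = 3 + 1*(7/3) = 3 + 7/3 = 16/3 ≈ 5.3333)
A(s, W) = 16/3
A(z(6), -4)**4 = (16/3)**4 = 65536/81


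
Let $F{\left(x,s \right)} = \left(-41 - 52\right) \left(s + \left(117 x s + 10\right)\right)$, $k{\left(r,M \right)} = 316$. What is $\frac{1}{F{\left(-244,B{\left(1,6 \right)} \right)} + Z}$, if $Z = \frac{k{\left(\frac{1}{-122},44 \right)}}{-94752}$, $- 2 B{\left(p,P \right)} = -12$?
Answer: $\frac{23688}{377309475569} \approx 6.2781 \cdot 10^{-8}$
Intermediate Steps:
$B{\left(p,P \right)} = 6$ ($B{\left(p,P \right)} = \left(- \frac{1}{2}\right) \left(-12\right) = 6$)
$Z = - \frac{79}{23688}$ ($Z = \frac{316}{-94752} = 316 \left(- \frac{1}{94752}\right) = - \frac{79}{23688} \approx -0.003335$)
$F{\left(x,s \right)} = -930 - 93 s - 10881 s x$ ($F{\left(x,s \right)} = - 93 \left(s + \left(117 s x + 10\right)\right) = - 93 \left(s + \left(10 + 117 s x\right)\right) = - 93 \left(10 + s + 117 s x\right) = -930 - 93 s - 10881 s x$)
$\frac{1}{F{\left(-244,B{\left(1,6 \right)} \right)} + Z} = \frac{1}{\left(-930 - 558 - 65286 \left(-244\right)\right) - \frac{79}{23688}} = \frac{1}{\left(-930 - 558 + 15929784\right) - \frac{79}{23688}} = \frac{1}{15928296 - \frac{79}{23688}} = \frac{1}{\frac{377309475569}{23688}} = \frac{23688}{377309475569}$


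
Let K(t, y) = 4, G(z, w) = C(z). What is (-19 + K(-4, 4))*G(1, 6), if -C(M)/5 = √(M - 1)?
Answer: 0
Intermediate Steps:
C(M) = -5*√(-1 + M) (C(M) = -5*√(M - 1) = -5*√(-1 + M))
G(z, w) = -5*√(-1 + z)
(-19 + K(-4, 4))*G(1, 6) = (-19 + 4)*(-5*√(-1 + 1)) = -(-75)*√0 = -(-75)*0 = -15*0 = 0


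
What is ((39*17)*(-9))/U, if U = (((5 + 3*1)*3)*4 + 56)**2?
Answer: -5967/23104 ≈ -0.25827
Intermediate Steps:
U = 23104 (U = (((5 + 3)*3)*4 + 56)**2 = ((8*3)*4 + 56)**2 = (24*4 + 56)**2 = (96 + 56)**2 = 152**2 = 23104)
((39*17)*(-9))/U = ((39*17)*(-9))/23104 = (663*(-9))*(1/23104) = -5967*1/23104 = -5967/23104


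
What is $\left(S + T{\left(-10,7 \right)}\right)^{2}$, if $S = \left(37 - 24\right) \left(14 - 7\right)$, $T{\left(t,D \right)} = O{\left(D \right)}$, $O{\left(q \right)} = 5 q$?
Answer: $15876$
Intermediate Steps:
$T{\left(t,D \right)} = 5 D$
$S = 91$ ($S = 13 \cdot 7 = 91$)
$\left(S + T{\left(-10,7 \right)}\right)^{2} = \left(91 + 5 \cdot 7\right)^{2} = \left(91 + 35\right)^{2} = 126^{2} = 15876$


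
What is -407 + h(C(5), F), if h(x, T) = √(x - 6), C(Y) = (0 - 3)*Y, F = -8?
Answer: -407 + I*√21 ≈ -407.0 + 4.5826*I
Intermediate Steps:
C(Y) = -3*Y
h(x, T) = √(-6 + x)
-407 + h(C(5), F) = -407 + √(-6 - 3*5) = -407 + √(-6 - 15) = -407 + √(-21) = -407 + I*√21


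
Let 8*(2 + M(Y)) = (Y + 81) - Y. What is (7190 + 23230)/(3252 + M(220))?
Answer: 243360/26081 ≈ 9.3309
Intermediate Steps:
M(Y) = 65/8 (M(Y) = -2 + ((Y + 81) - Y)/8 = -2 + ((81 + Y) - Y)/8 = -2 + (1/8)*81 = -2 + 81/8 = 65/8)
(7190 + 23230)/(3252 + M(220)) = (7190 + 23230)/(3252 + 65/8) = 30420/(26081/8) = 30420*(8/26081) = 243360/26081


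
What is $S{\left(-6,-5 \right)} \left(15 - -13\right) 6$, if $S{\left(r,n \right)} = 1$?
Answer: $168$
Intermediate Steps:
$S{\left(-6,-5 \right)} \left(15 - -13\right) 6 = 1 \left(15 - -13\right) 6 = 1 \left(15 + 13\right) 6 = 1 \cdot 28 \cdot 6 = 28 \cdot 6 = 168$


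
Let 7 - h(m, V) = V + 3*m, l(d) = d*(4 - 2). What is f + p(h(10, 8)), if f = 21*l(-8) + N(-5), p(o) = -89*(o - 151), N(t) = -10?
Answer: 15852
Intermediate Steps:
l(d) = 2*d (l(d) = d*2 = 2*d)
h(m, V) = 7 - V - 3*m (h(m, V) = 7 - (V + 3*m) = 7 + (-V - 3*m) = 7 - V - 3*m)
p(o) = 13439 - 89*o (p(o) = -89*(-151 + o) = 13439 - 89*o)
f = -346 (f = 21*(2*(-8)) - 10 = 21*(-16) - 10 = -336 - 10 = -346)
f + p(h(10, 8)) = -346 + (13439 - 89*(7 - 1*8 - 3*10)) = -346 + (13439 - 89*(7 - 8 - 30)) = -346 + (13439 - 89*(-31)) = -346 + (13439 + 2759) = -346 + 16198 = 15852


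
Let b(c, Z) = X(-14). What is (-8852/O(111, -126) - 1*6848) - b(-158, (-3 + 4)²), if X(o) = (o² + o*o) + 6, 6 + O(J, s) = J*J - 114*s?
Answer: -193324886/26679 ≈ -7246.3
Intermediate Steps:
O(J, s) = -6 + J² - 114*s (O(J, s) = -6 + (J*J - 114*s) = -6 + (J² - 114*s) = -6 + J² - 114*s)
X(o) = 6 + 2*o² (X(o) = (o² + o²) + 6 = 2*o² + 6 = 6 + 2*o²)
b(c, Z) = 398 (b(c, Z) = 6 + 2*(-14)² = 6 + 2*196 = 6 + 392 = 398)
(-8852/O(111, -126) - 1*6848) - b(-158, (-3 + 4)²) = (-8852/(-6 + 111² - 114*(-126)) - 1*6848) - 1*398 = (-8852/(-6 + 12321 + 14364) - 6848) - 398 = (-8852/26679 - 6848) - 398 = -182706644/26679 - 398 = -193324886/26679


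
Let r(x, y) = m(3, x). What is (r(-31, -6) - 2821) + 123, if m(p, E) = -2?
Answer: -2700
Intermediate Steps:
r(x, y) = -2
(r(-31, -6) - 2821) + 123 = (-2 - 2821) + 123 = -2823 + 123 = -2700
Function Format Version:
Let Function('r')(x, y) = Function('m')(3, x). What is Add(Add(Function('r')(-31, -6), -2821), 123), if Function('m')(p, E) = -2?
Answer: -2700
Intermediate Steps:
Function('r')(x, y) = -2
Add(Add(Function('r')(-31, -6), -2821), 123) = Add(Add(-2, -2821), 123) = Add(-2823, 123) = -2700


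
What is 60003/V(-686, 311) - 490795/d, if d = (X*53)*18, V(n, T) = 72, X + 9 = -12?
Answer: 68746519/80136 ≈ 857.87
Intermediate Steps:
X = -21 (X = -9 - 12 = -21)
d = -20034 (d = -21*53*18 = -1113*18 = -20034)
60003/V(-686, 311) - 490795/d = 60003/72 - 490795/(-20034) = 60003*(1/72) - 490795*(-1/20034) = 6667/8 + 490795/20034 = 68746519/80136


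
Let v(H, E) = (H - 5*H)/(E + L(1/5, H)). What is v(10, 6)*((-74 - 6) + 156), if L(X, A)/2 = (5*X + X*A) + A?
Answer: -95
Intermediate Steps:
L(X, A) = 2*A + 10*X + 2*A*X (L(X, A) = 2*((5*X + X*A) + A) = 2*((5*X + A*X) + A) = 2*(A + 5*X + A*X) = 2*A + 10*X + 2*A*X)
v(H, E) = -4*H/(2 + E + 12*H/5) (v(H, E) = (H - 5*H)/(E + (2*H + 10/5 + 2*H/5)) = (-4*H)/(E + (2*H + 10*(⅕) + 2*H*(⅕))) = (-4*H)/(E + (2*H + 2 + 2*H/5)) = (-4*H)/(E + (2 + 12*H/5)) = (-4*H)/(2 + E + 12*H/5) = -4*H/(2 + E + 12*H/5))
v(10, 6)*((-74 - 6) + 156) = (-20*10/(10 + 5*6 + 12*10))*((-74 - 6) + 156) = (-20*10/(10 + 30 + 120))*(-80 + 156) = -20*10/160*76 = -20*10*1/160*76 = -5/4*76 = -95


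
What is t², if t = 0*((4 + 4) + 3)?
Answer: 0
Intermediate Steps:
t = 0 (t = 0*(8 + 3) = 0*11 = 0)
t² = 0² = 0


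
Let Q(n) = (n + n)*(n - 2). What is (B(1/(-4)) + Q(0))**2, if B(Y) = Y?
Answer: 1/16 ≈ 0.062500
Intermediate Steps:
Q(n) = 2*n*(-2 + n) (Q(n) = (2*n)*(-2 + n) = 2*n*(-2 + n))
(B(1/(-4)) + Q(0))**2 = (1/(-4) + 2*0*(-2 + 0))**2 = (-1/4 + 2*0*(-2))**2 = (-1/4 + 0)**2 = (-1/4)**2 = 1/16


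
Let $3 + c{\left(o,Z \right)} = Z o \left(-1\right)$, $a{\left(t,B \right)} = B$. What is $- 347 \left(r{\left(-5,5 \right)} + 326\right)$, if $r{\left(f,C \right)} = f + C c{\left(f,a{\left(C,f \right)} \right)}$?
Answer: $-62807$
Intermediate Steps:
$c{\left(o,Z \right)} = -3 - Z o$ ($c{\left(o,Z \right)} = -3 + Z o \left(-1\right) = -3 - Z o$)
$r{\left(f,C \right)} = f + C \left(-3 - f^{2}\right)$ ($r{\left(f,C \right)} = f + C \left(-3 - f f\right) = f + C \left(-3 - f^{2}\right)$)
$- 347 \left(r{\left(-5,5 \right)} + 326\right) = - 347 \left(\left(-5 - 5 \left(3 + \left(-5\right)^{2}\right)\right) + 326\right) = - 347 \left(\left(-5 - 5 \left(3 + 25\right)\right) + 326\right) = - 347 \left(\left(-5 - 5 \cdot 28\right) + 326\right) = - 347 \left(\left(-5 - 140\right) + 326\right) = - 347 \left(-145 + 326\right) = \left(-347\right) 181 = -62807$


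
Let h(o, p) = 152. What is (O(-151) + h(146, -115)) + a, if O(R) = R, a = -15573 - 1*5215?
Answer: -20787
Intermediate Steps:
a = -20788 (a = -15573 - 5215 = -20788)
(O(-151) + h(146, -115)) + a = (-151 + 152) - 20788 = 1 - 20788 = -20787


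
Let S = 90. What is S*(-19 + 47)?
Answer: 2520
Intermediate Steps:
S*(-19 + 47) = 90*(-19 + 47) = 90*28 = 2520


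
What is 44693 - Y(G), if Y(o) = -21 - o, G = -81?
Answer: 44633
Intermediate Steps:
44693 - Y(G) = 44693 - (-21 - 1*(-81)) = 44693 - (-21 + 81) = 44693 - 1*60 = 44693 - 60 = 44633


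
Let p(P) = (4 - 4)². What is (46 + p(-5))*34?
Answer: 1564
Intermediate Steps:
p(P) = 0 (p(P) = 0² = 0)
(46 + p(-5))*34 = (46 + 0)*34 = 46*34 = 1564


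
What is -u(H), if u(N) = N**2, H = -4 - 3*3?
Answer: -169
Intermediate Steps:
H = -13 (H = -4 - 9 = -13)
-u(H) = -1*(-13)**2 = -1*169 = -169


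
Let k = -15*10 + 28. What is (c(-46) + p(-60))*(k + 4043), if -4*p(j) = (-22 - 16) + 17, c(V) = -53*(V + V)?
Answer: 76557525/4 ≈ 1.9139e+7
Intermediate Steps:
c(V) = -106*V
p(j) = 21/4 (p(j) = -((-22 - 16) + 17)/4 = -(-38 + 17)/4 = -¼*(-21) = 21/4)
k = -122 (k = -150 + 28 = -122)
(c(-46) + p(-60))*(k + 4043) = (-106*(-46) + 21/4)*(-122 + 4043) = (4876 + 21/4)*3921 = (19525/4)*3921 = 76557525/4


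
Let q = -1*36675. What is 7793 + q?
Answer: -28882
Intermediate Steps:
q = -36675
7793 + q = 7793 - 36675 = -28882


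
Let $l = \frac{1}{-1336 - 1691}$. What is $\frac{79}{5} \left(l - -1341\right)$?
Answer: $\frac{320677274}{15135} \approx 21188.0$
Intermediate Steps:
$l = - \frac{1}{3027}$ ($l = \frac{1}{-3027} = - \frac{1}{3027} \approx -0.00033036$)
$\frac{79}{5} \left(l - -1341\right) = \frac{79}{5} \left(- \frac{1}{3027} - -1341\right) = 79 \cdot \frac{1}{5} \left(- \frac{1}{3027} + 1341\right) = \frac{79}{5} \cdot \frac{4059206}{3027} = \frac{320677274}{15135}$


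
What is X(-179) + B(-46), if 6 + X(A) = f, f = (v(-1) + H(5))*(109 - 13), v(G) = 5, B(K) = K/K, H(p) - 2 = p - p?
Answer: 667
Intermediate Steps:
H(p) = 2 (H(p) = 2 + (p - p) = 2 + 0 = 2)
B(K) = 1
f = 672 (f = (5 + 2)*(109 - 13) = 7*96 = 672)
X(A) = 666 (X(A) = -6 + 672 = 666)
X(-179) + B(-46) = 666 + 1 = 667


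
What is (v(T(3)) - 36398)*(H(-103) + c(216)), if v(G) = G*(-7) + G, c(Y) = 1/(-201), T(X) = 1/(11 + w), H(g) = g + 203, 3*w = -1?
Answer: -11705195323/3216 ≈ -3.6397e+6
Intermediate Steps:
w = -1/3 (w = (1/3)*(-1) = -1/3 ≈ -0.33333)
H(g) = 203 + g
T(X) = 3/32 (T(X) = 1/(11 - 1/3) = 1/(32/3) = 3/32)
c(Y) = -1/201
v(G) = -6*G (v(G) = -7*G + G = -6*G)
(v(T(3)) - 36398)*(H(-103) + c(216)) = (-6*3/32 - 36398)*((203 - 103) - 1/201) = (-9/16 - 36398)*(100 - 1/201) = -582377/16*20099/201 = -11705195323/3216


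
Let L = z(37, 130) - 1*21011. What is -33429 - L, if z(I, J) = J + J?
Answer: -12678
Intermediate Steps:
z(I, J) = 2*J
L = -20751 (L = 2*130 - 1*21011 = 260 - 21011 = -20751)
-33429 - L = -33429 - 1*(-20751) = -33429 + 20751 = -12678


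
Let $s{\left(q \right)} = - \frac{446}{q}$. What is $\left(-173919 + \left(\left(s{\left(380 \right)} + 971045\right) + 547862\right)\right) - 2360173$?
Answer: $- \frac{192885373}{190} \approx -1.0152 \cdot 10^{6}$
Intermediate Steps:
$\left(-173919 + \left(\left(s{\left(380 \right)} + 971045\right) + 547862\right)\right) - 2360173 = \left(-173919 + \left(\left(- \frac{446}{380} + 971045\right) + 547862\right)\right) - 2360173 = \left(-173919 + \left(\left(\left(-446\right) \frac{1}{380} + 971045\right) + 547862\right)\right) - 2360173 = \left(-173919 + \left(\left(- \frac{223}{190} + 971045\right) + 547862\right)\right) - 2360173 = \left(-173919 + \left(\frac{184498327}{190} + 547862\right)\right) - 2360173 = \left(-173919 + \frac{288592107}{190}\right) - 2360173 = \frac{255547497}{190} - 2360173 = - \frac{192885373}{190}$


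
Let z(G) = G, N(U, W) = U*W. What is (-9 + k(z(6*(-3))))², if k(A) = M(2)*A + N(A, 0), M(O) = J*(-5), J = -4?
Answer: 136161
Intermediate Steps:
M(O) = 20 (M(O) = -4*(-5) = 20)
k(A) = 20*A (k(A) = 20*A + A*0 = 20*A + 0 = 20*A)
(-9 + k(z(6*(-3))))² = (-9 + 20*(6*(-3)))² = (-9 + 20*(-18))² = (-9 - 360)² = (-369)² = 136161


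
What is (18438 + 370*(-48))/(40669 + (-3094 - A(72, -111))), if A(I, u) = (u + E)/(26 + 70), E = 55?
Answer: 8136/450907 ≈ 0.018044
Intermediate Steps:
A(I, u) = 55/96 + u/96 (A(I, u) = (u + 55)/(26 + 70) = (55 + u)/96 = (55 + u)*(1/96) = 55/96 + u/96)
(18438 + 370*(-48))/(40669 + (-3094 - A(72, -111))) = (18438 + 370*(-48))/(40669 + (-3094 - (55/96 + (1/96)*(-111)))) = (18438 - 17760)/(40669 + (-3094 - (55/96 - 37/32))) = 678/(40669 + (-3094 - 1*(-7/12))) = 678/(40669 + (-3094 + 7/12)) = 678/(40669 - 37121/12) = 678/(450907/12) = 678*(12/450907) = 8136/450907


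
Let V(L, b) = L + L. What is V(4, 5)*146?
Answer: 1168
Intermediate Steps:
V(L, b) = 2*L
V(4, 5)*146 = (2*4)*146 = 8*146 = 1168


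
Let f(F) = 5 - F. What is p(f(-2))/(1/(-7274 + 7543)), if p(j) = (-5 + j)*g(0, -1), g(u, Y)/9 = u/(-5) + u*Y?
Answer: 0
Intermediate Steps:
g(u, Y) = -9*u/5 + 9*Y*u (g(u, Y) = 9*(u/(-5) + u*Y) = 9*(u*(-⅕) + Y*u) = 9*(-u/5 + Y*u) = -9*u/5 + 9*Y*u)
p(j) = 0 (p(j) = (-5 + j)*((9/5)*0*(-1 + 5*(-1))) = (-5 + j)*((9/5)*0*(-1 - 5)) = (-5 + j)*((9/5)*0*(-6)) = (-5 + j)*0 = 0)
p(f(-2))/(1/(-7274 + 7543)) = 0/(1/(-7274 + 7543)) = 0/(1/269) = 0*269 = 0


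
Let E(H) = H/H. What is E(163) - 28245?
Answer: -28244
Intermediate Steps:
E(H) = 1
E(163) - 28245 = 1 - 28245 = -28244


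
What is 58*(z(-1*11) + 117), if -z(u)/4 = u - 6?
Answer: 10730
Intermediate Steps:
z(u) = 24 - 4*u (z(u) = -4*(u - 6) = -4*(-6 + u) = 24 - 4*u)
58*(z(-1*11) + 117) = 58*((24 - (-4)*11) + 117) = 58*((24 - 4*(-11)) + 117) = 58*((24 + 44) + 117) = 58*(68 + 117) = 58*185 = 10730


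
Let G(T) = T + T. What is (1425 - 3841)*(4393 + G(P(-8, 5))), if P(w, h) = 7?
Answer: -10647312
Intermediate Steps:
G(T) = 2*T
(1425 - 3841)*(4393 + G(P(-8, 5))) = (1425 - 3841)*(4393 + 2*7) = -2416*(4393 + 14) = -2416*4407 = -10647312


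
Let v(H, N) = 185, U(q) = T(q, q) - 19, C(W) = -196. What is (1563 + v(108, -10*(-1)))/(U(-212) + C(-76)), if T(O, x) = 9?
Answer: -874/103 ≈ -8.4854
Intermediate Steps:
U(q) = -10 (U(q) = 9 - 19 = -10)
(1563 + v(108, -10*(-1)))/(U(-212) + C(-76)) = (1563 + 185)/(-10 - 196) = 1748/(-206) = 1748*(-1/206) = -874/103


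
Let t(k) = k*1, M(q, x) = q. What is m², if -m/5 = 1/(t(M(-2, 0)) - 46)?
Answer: 25/2304 ≈ 0.010851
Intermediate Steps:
t(k) = k
m = 5/48 (m = -5/(-2 - 46) = -5/(-48) = -5*(-1/48) = 5/48 ≈ 0.10417)
m² = (5/48)² = 25/2304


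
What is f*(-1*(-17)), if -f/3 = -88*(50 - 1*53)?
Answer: -13464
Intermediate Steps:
f = -792 (f = -(-264)*(50 - 1*53) = -(-264)*(50 - 53) = -(-264)*(-3) = -3*264 = -792)
f*(-1*(-17)) = -(-792)*(-17) = -792*17 = -13464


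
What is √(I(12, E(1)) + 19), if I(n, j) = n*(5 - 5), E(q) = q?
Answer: √19 ≈ 4.3589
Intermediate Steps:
I(n, j) = 0 (I(n, j) = n*0 = 0)
√(I(12, E(1)) + 19) = √(0 + 19) = √19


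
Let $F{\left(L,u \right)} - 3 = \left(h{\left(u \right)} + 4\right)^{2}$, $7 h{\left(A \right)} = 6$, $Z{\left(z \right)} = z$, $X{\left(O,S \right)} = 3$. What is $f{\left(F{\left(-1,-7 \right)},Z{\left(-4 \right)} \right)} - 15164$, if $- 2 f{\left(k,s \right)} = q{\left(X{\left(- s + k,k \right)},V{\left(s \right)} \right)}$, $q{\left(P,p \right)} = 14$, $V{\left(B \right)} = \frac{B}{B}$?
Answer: $-15171$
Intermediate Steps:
$V{\left(B \right)} = 1$
$h{\left(A \right)} = \frac{6}{7}$ ($h{\left(A \right)} = \frac{1}{7} \cdot 6 = \frac{6}{7}$)
$F{\left(L,u \right)} = \frac{1303}{49}$ ($F{\left(L,u \right)} = 3 + \left(\frac{6}{7} + 4\right)^{2} = 3 + \left(\frac{34}{7}\right)^{2} = 3 + \frac{1156}{49} = \frac{1303}{49}$)
$f{\left(k,s \right)} = -7$ ($f{\left(k,s \right)} = \left(- \frac{1}{2}\right) 14 = -7$)
$f{\left(F{\left(-1,-7 \right)},Z{\left(-4 \right)} \right)} - 15164 = -7 - 15164 = -15171$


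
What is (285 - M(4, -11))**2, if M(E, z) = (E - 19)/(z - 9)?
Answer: 1292769/16 ≈ 80798.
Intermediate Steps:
M(E, z) = (-19 + E)/(-9 + z)
(285 - M(4, -11))**2 = (285 - (-19 + 4)/(-9 - 11))**2 = (285 - (-15)/(-20))**2 = (285 - (-1)*(-15)/20)**2 = (285 - 1*3/4)**2 = (285 - 3/4)**2 = (1137/4)**2 = 1292769/16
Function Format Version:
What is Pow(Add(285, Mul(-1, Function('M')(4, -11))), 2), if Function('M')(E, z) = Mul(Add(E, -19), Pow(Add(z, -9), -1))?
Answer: Rational(1292769, 16) ≈ 80798.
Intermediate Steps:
Function('M')(E, z) = Mul(Pow(Add(-9, z), -1), Add(-19, E)) (Function('M')(E, z) = Mul(Add(-19, E), Pow(Add(-9, z), -1)) = Mul(Pow(Add(-9, z), -1), Add(-19, E)))
Pow(Add(285, Mul(-1, Function('M')(4, -11))), 2) = Pow(Add(285, Mul(-1, Mul(Pow(Add(-9, -11), -1), Add(-19, 4)))), 2) = Pow(Add(285, Mul(-1, Mul(Pow(-20, -1), -15))), 2) = Pow(Add(285, Mul(-1, Mul(Rational(-1, 20), -15))), 2) = Pow(Add(285, Mul(-1, Rational(3, 4))), 2) = Pow(Add(285, Rational(-3, 4)), 2) = Pow(Rational(1137, 4), 2) = Rational(1292769, 16)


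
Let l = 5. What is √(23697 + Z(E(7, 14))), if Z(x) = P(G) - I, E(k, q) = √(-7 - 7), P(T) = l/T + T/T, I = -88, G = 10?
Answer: √95146/2 ≈ 154.23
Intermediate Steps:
P(T) = 1 + 5/T (P(T) = 5/T + T/T = 5/T + 1 = 1 + 5/T)
E(k, q) = I*√14 (E(k, q) = √(-14) = I*√14)
Z(x) = 179/2 (Z(x) = (5 + 10)/10 - 1*(-88) = (⅒)*15 + 88 = 3/2 + 88 = 179/2)
√(23697 + Z(E(7, 14))) = √(23697 + 179/2) = √(47573/2) = √95146/2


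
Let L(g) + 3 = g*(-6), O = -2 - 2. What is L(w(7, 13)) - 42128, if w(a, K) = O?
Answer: -42107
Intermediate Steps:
O = -4
w(a, K) = -4
L(g) = -3 - 6*g (L(g) = -3 + g*(-6) = -3 - 6*g)
L(w(7, 13)) - 42128 = (-3 - 6*(-4)) - 42128 = (-3 + 24) - 42128 = 21 - 42128 = -42107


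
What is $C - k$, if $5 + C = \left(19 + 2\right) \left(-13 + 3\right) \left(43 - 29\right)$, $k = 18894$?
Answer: $-21839$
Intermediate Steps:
$C = -2945$ ($C = -5 + \left(19 + 2\right) \left(-13 + 3\right) \left(43 - 29\right) = -5 + 21 \left(-10\right) 14 = -5 - 2940 = -2945$)
$C - k = -2945 - 18894 = -21839$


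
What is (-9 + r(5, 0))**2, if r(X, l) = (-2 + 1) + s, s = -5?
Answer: 225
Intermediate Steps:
r(X, l) = -6 (r(X, l) = (-2 + 1) - 5 = -1 - 5 = -6)
(-9 + r(5, 0))**2 = (-9 - 6)**2 = (-15)**2 = 225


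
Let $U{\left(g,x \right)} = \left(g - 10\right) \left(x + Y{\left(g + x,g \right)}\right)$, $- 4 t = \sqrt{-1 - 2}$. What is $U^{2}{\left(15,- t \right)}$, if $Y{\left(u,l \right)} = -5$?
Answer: $\frac{9925}{16} - \frac{125 i \sqrt{3}}{2} \approx 620.31 - 108.25 i$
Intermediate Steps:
$t = - \frac{i \sqrt{3}}{4}$ ($t = - \frac{\sqrt{-1 - 2}}{4} = - \frac{\sqrt{-3}}{4} = - \frac{i \sqrt{3}}{4} \approx - 0.43301 i$)
$U{\left(g,x \right)} = \left(-10 + g\right) \left(-5 + x\right)$ ($U{\left(g,x \right)} = \left(g - 10\right) \left(x - 5\right) = \left(-10 + g\right) \left(-5 + x\right)$)
$U^{2}{\left(15,- t \right)} = \left(50 - 10 \left(- \frac{\left(-1\right) i \sqrt{3}}{4}\right) - 75 + 15 \left(- \frac{\left(-1\right) i \sqrt{3}}{4}\right)\right)^{2} = \left(50 - 10 \frac{i \sqrt{3}}{4} - 75 + 15 \frac{i \sqrt{3}}{4}\right)^{2} = \left(50 - \frac{5 i \sqrt{3}}{2} - 75 + \frac{15 i \sqrt{3}}{4}\right)^{2} = \left(-25 + \frac{5 i \sqrt{3}}{4}\right)^{2}$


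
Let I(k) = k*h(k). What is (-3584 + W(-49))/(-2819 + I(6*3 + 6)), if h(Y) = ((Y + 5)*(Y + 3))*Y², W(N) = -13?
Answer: -3597/10821373 ≈ -0.00033240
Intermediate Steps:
h(Y) = Y²*(3 + Y)*(5 + Y) (h(Y) = ((5 + Y)*(3 + Y))*Y² = ((3 + Y)*(5 + Y))*Y² = Y²*(3 + Y)*(5 + Y))
I(k) = k³*(15 + k² + 8*k) (I(k) = k*(k²*(15 + k² + 8*k)) = k³*(15 + k² + 8*k))
(-3584 + W(-49))/(-2819 + I(6*3 + 6)) = (-3584 - 13)/(-2819 + (6*3 + 6)³*(15 + (6*3 + 6)² + 8*(6*3 + 6))) = -3597/(-2819 + (18 + 6)³*(15 + (18 + 6)² + 8*(18 + 6))) = -3597/(-2819 + 24³*(15 + 24² + 8*24)) = -3597/(-2819 + 13824*(15 + 576 + 192)) = -3597/(-2819 + 13824*783) = -3597/(-2819 + 10824192) = -3597/10821373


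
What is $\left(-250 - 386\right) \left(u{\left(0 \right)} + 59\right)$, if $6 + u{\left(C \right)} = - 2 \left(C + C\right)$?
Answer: $-33708$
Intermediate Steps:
$u{\left(C \right)} = -6 - 4 C$ ($u{\left(C \right)} = -6 - 2 \left(C + C\right) = -6 - 2 \cdot 2 C = -6 - 4 C$)
$\left(-250 - 386\right) \left(u{\left(0 \right)} + 59\right) = \left(-250 - 386\right) \left(\left(-6 - 0\right) + 59\right) = - 636 \left(\left(-6 + 0\right) + 59\right) = - 636 \left(-6 + 59\right) = \left(-636\right) 53 = -33708$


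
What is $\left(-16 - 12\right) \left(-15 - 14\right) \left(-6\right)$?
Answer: $-4872$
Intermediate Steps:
$\left(-16 - 12\right) \left(-15 - 14\right) \left(-6\right) = - 28 \left(-15 - 14\right) \left(-6\right) = \left(-28\right) \left(-29\right) \left(-6\right) = 812 \left(-6\right) = -4872$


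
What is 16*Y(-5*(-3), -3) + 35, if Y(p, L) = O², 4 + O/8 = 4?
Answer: 35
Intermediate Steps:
O = 0 (O = -32 + 8*4 = -32 + 32 = 0)
Y(p, L) = 0 (Y(p, L) = 0² = 0)
16*Y(-5*(-3), -3) + 35 = 16*0 + 35 = 0 + 35 = 35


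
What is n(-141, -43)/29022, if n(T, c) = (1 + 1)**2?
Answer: 2/14511 ≈ 0.00013783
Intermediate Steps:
n(T, c) = 4 (n(T, c) = 2**2 = 4)
n(-141, -43)/29022 = 4/29022 = 4*(1/29022) = 2/14511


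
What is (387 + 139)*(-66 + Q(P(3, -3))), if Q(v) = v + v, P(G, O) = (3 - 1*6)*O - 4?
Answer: -29456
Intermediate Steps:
P(G, O) = -4 - 3*O (P(G, O) = (3 - 6)*O - 4 = -3*O - 4 = -4 - 3*O)
Q(v) = 2*v
(387 + 139)*(-66 + Q(P(3, -3))) = (387 + 139)*(-66 + 2*(-4 - 3*(-3))) = 526*(-66 + 2*(-4 + 9)) = 526*(-66 + 2*5) = 526*(-66 + 10) = 526*(-56) = -29456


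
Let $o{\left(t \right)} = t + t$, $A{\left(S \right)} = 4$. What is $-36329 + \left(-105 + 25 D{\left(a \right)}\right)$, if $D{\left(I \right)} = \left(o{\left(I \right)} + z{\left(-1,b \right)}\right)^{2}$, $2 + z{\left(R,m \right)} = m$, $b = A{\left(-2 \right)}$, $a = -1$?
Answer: $-36434$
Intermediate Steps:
$b = 4$
$z{\left(R,m \right)} = -2 + m$
$o{\left(t \right)} = 2 t$
$D{\left(I \right)} = \left(2 + 2 I\right)^{2}$ ($D{\left(I \right)} = \left(2 I + \left(-2 + 4\right)\right)^{2} = \left(2 I + 2\right)^{2} = \left(2 + 2 I\right)^{2}$)
$-36329 + \left(-105 + 25 D{\left(a \right)}\right) = -36329 - \left(105 - 25 \cdot 4 \left(1 - 1\right)^{2}\right) = -36329 - \left(105 - 25 \cdot 4 \cdot 0^{2}\right) = -36329 - \left(105 - 25 \cdot 4 \cdot 0\right) = -36329 + \left(-105 + 25 \cdot 0\right) = -36329 + \left(-105 + 0\right) = -36329 - 105 = -36434$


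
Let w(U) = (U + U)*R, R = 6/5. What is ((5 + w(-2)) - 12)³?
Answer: -205379/125 ≈ -1643.0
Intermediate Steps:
R = 6/5 (R = 6*(⅕) = 6/5 ≈ 1.2000)
w(U) = 12*U/5 (w(U) = (U + U)*(6/5) = (2*U)*(6/5) = 12*U/5)
((5 + w(-2)) - 12)³ = ((5 + (12/5)*(-2)) - 12)³ = ((5 - 24/5) - 12)³ = (⅕ - 12)³ = (-59/5)³ = -205379/125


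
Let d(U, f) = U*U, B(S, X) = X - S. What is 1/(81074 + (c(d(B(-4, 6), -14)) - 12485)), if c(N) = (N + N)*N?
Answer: 1/88589 ≈ 1.1288e-5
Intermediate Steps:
d(U, f) = U**2
c(N) = 2*N**2 (c(N) = (2*N)*N = 2*N**2)
1/(81074 + (c(d(B(-4, 6), -14)) - 12485)) = 1/(81074 + (2*((6 - 1*(-4))**2)**2 - 12485)) = 1/(81074 + (2*((6 + 4)**2)**2 - 12485)) = 1/(81074 + (2*(10**2)**2 - 12485)) = 1/(81074 + (2*100**2 - 12485)) = 1/(81074 + (2*10000 - 12485)) = 1/(81074 + (20000 - 12485)) = 1/(81074 + 7515) = 1/88589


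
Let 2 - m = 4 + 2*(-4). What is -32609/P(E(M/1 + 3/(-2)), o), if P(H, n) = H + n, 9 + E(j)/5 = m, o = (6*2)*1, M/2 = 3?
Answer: 32609/3 ≈ 10870.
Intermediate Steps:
M = 6 (M = 2*3 = 6)
m = 6 (m = 2 - (4 + 2*(-4)) = 2 - (4 - 8) = 2 - 1*(-4) = 2 + 4 = 6)
o = 12 (o = 12*1 = 12)
E(j) = -15 (E(j) = -45 + 5*6 = -45 + 30 = -15)
-32609/P(E(M/1 + 3/(-2)), o) = -32609/(-15 + 12) = -32609/(-3) = -32609*(-1/3) = 32609/3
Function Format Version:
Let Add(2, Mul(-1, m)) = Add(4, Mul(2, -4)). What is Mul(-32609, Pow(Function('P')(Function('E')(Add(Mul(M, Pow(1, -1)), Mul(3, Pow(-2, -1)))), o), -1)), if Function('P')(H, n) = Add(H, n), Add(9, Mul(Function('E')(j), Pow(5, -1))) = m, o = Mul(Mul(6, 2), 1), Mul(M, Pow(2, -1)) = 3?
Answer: Rational(32609, 3) ≈ 10870.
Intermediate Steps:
M = 6 (M = Mul(2, 3) = 6)
m = 6 (m = Add(2, Mul(-1, Add(4, Mul(2, -4)))) = Add(2, Mul(-1, Add(4, -8))) = Add(2, Mul(-1, -4)) = Add(2, 4) = 6)
o = 12 (o = Mul(12, 1) = 12)
Function('E')(j) = -15 (Function('E')(j) = Add(-45, Mul(5, 6)) = Add(-45, 30) = -15)
Mul(-32609, Pow(Function('P')(Function('E')(Add(Mul(M, Pow(1, -1)), Mul(3, Pow(-2, -1)))), o), -1)) = Mul(-32609, Pow(Add(-15, 12), -1)) = Mul(-32609, Pow(-3, -1)) = Mul(-32609, Rational(-1, 3)) = Rational(32609, 3)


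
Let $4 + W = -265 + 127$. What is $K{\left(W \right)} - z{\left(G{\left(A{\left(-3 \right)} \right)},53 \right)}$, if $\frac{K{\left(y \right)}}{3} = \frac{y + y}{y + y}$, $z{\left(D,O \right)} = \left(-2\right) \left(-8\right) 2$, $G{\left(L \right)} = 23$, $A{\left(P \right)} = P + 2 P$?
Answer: $-29$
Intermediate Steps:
$A{\left(P \right)} = 3 P$
$z{\left(D,O \right)} = 32$ ($z{\left(D,O \right)} = 16 \cdot 2 = 32$)
$W = -142$ ($W = -4 + \left(-265 + 127\right) = -4 - 138 = -142$)
$K{\left(y \right)} = 3$ ($K{\left(y \right)} = 3 \frac{y + y}{y + y} = 3 \frac{2 y}{2 y} = 3 \cdot 2 y \frac{1}{2 y} = 3 \cdot 1 = 3$)
$K{\left(W \right)} - z{\left(G{\left(A{\left(-3 \right)} \right)},53 \right)} = 3 - 32 = -29$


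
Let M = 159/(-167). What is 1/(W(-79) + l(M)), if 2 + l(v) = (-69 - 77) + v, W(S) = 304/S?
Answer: -13193/2015893 ≈ -0.0065445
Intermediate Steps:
M = -159/167 (M = 159*(-1/167) = -159/167 ≈ -0.95210)
l(v) = -148 + v (l(v) = -2 + ((-69 - 77) + v) = -2 + (-146 + v) = -148 + v)
1/(W(-79) + l(M)) = 1/(304/(-79) + (-148 - 159/167)) = 1/(304*(-1/79) - 24875/167) = 1/(-304/79 - 24875/167) = 1/(-2015893/13193) = -13193/2015893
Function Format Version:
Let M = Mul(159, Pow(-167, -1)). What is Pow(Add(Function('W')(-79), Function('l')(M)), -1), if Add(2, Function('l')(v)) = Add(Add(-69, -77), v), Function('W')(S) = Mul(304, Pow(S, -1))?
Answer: Rational(-13193, 2015893) ≈ -0.0065445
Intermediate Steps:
M = Rational(-159, 167) (M = Mul(159, Rational(-1, 167)) = Rational(-159, 167) ≈ -0.95210)
Function('l')(v) = Add(-148, v) (Function('l')(v) = Add(-2, Add(Add(-69, -77), v)) = Add(-2, Add(-146, v)) = Add(-148, v))
Pow(Add(Function('W')(-79), Function('l')(M)), -1) = Pow(Add(Mul(304, Pow(-79, -1)), Add(-148, Rational(-159, 167))), -1) = Pow(Add(Mul(304, Rational(-1, 79)), Rational(-24875, 167)), -1) = Pow(Add(Rational(-304, 79), Rational(-24875, 167)), -1) = Pow(Rational(-2015893, 13193), -1) = Rational(-13193, 2015893)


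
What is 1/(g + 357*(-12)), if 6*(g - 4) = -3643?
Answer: -6/29323 ≈ -0.00020462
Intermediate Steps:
g = -3619/6 (g = 4 + (⅙)*(-3643) = 4 - 3643/6 = -3619/6 ≈ -603.17)
1/(g + 357*(-12)) = 1/(-3619/6 + 357*(-12)) = 1/(-3619/6 - 4284) = 1/(-29323/6) = -6/29323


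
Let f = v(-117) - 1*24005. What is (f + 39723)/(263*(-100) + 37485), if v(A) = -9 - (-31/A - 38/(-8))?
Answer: 1469893/1046916 ≈ 1.4040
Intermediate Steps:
v(A) = -55/4 + 31/A (v(A) = -9 - (-31/A - 38*(-⅛)) = -9 - (-31/A + 19/4) = -9 - (19/4 - 31/A) = -9 + (-19/4 + 31/A) = -55/4 + 31/A)
f = -11240899/468 (f = (-55/4 + 31/(-117)) - 1*24005 = (-55/4 + 31*(-1/117)) - 24005 = (-55/4 - 31/117) - 24005 = -6559/468 - 24005 = -11240899/468 ≈ -24019.)
(f + 39723)/(263*(-100) + 37485) = (-11240899/468 + 39723)/(263*(-100) + 37485) = 7349465/(468*(-26300 + 37485)) = (7349465/468)/11185 = (7349465/468)*(1/11185) = 1469893/1046916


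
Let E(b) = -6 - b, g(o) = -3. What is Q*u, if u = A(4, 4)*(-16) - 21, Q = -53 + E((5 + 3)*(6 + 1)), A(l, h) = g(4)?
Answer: -3105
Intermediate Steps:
A(l, h) = -3
Q = -115 (Q = -53 + (-6 - (5 + 3)*(6 + 1)) = -53 + (-6 - 8*7) = -53 + (-6 - 1*56) = -53 + (-6 - 56) = -53 - 62 = -115)
u = 27 (u = -3*(-16) - 21 = 48 - 21 = 27)
Q*u = -115*27 = -3105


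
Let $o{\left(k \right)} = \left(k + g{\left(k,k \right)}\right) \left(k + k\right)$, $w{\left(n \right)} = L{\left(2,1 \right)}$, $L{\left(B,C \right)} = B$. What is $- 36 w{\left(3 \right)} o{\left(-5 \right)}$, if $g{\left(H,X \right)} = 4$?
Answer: $-720$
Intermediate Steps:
$w{\left(n \right)} = 2$
$o{\left(k \right)} = 2 k \left(4 + k\right)$ ($o{\left(k \right)} = \left(k + 4\right) \left(k + k\right) = \left(4 + k\right) 2 k = 2 k \left(4 + k\right)$)
$- 36 w{\left(3 \right)} o{\left(-5 \right)} = \left(-36\right) 2 \cdot 2 \left(-5\right) \left(4 - 5\right) = - 72 \cdot 2 \left(-5\right) \left(-1\right) = \left(-72\right) 10 = -720$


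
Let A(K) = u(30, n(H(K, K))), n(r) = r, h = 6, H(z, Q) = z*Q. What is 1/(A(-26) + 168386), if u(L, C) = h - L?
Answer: 1/168362 ≈ 5.9396e-6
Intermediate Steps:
H(z, Q) = Q*z
u(L, C) = 6 - L
A(K) = -24 (A(K) = 6 - 1*30 = 6 - 30 = -24)
1/(A(-26) + 168386) = 1/(-24 + 168386) = 1/168362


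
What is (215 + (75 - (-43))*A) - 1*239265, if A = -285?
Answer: -272680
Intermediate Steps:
(215 + (75 - (-43))*A) - 1*239265 = (215 + (75 - (-43))*(-285)) - 1*239265 = (215 + (75 - 1*(-43))*(-285)) - 239265 = (215 + (75 + 43)*(-285)) - 239265 = (215 + 118*(-285)) - 239265 = (215 - 33630) - 239265 = -33415 - 239265 = -272680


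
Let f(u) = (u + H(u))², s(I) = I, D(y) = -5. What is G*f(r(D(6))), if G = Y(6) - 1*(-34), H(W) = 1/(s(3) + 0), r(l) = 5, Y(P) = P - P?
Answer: 8704/9 ≈ 967.11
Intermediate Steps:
Y(P) = 0
H(W) = ⅓ (H(W) = 1/(3 + 0) = 1/3 = ⅓)
f(u) = (⅓ + u)² (f(u) = (u + ⅓)² = (⅓ + u)²)
G = 34 (G = 0 - 1*(-34) = 0 + 34 = 34)
G*f(r(D(6))) = 34*((1 + 3*5)²/9) = 34*((1 + 15)²/9) = 34*((⅑)*16²) = 34*((⅑)*256) = 34*(256/9) = 8704/9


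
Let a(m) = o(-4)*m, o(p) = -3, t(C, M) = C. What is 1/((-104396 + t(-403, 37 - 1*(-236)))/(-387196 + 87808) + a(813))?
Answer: -99796/243367511 ≈ -0.00041006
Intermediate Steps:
a(m) = -3*m
1/((-104396 + t(-403, 37 - 1*(-236)))/(-387196 + 87808) + a(813)) = 1/((-104396 - 403)/(-387196 + 87808) - 3*813) = 1/(-104799/(-299388) - 2439) = 1/(-104799*(-1/299388) - 2439) = 1/(34933/99796 - 2439) = 1/(-243367511/99796) = -99796/243367511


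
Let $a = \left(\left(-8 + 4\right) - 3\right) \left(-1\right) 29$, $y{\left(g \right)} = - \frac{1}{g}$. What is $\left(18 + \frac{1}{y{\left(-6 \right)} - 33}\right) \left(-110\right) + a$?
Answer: $- \frac{349409}{197} \approx -1773.7$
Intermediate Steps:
$a = 203$ ($a = \left(-4 - 3\right) \left(-1\right) 29 = \left(-7\right) \left(-1\right) 29 = 7 \cdot 29 = 203$)
$\left(18 + \frac{1}{y{\left(-6 \right)} - 33}\right) \left(-110\right) + a = \left(18 + \frac{1}{- \frac{1}{-6} - 33}\right) \left(-110\right) + 203 = \left(18 + \frac{1}{\left(-1\right) \left(- \frac{1}{6}\right) - 33}\right) \left(-110\right) + 203 = \left(18 + \frac{1}{\frac{1}{6} - 33}\right) \left(-110\right) + 203 = \left(18 + \frac{1}{- \frac{197}{6}}\right) \left(-110\right) + 203 = \left(18 - \frac{6}{197}\right) \left(-110\right) + 203 = \frac{3540}{197} \left(-110\right) + 203 = - \frac{389400}{197} + 203 = - \frac{349409}{197}$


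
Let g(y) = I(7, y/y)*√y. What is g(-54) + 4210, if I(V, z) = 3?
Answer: 4210 + 9*I*√6 ≈ 4210.0 + 22.045*I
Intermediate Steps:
g(y) = 3*√y
g(-54) + 4210 = 3*√(-54) + 4210 = 3*(3*I*√6) + 4210 = 9*I*√6 + 4210 = 4210 + 9*I*√6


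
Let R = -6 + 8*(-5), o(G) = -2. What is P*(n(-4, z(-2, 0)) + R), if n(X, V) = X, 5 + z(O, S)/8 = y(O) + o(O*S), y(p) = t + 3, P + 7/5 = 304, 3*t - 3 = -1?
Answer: -15130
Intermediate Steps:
t = ⅔ (t = 1 + (⅓)*(-1) = 1 - ⅓ = ⅔ ≈ 0.66667)
P = 1513/5 (P = -7/5 + 304 = 1513/5 ≈ 302.60)
y(p) = 11/3 (y(p) = ⅔ + 3 = 11/3)
z(O, S) = -80/3 (z(O, S) = -40 + 8*(11/3 - 2) = -40 + 8*(5/3) = -40 + 40/3 = -80/3)
R = -46 (R = -6 - 40 = -46)
P*(n(-4, z(-2, 0)) + R) = 1513*(-4 - 46)/5 = (1513/5)*(-50) = -15130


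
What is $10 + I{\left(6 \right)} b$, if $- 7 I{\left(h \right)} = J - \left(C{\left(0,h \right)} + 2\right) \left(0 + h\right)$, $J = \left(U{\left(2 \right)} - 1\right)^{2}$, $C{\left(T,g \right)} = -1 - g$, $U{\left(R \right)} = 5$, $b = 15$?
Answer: $- \frac{620}{7} \approx -88.571$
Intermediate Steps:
$J = 16$ ($J = \left(5 - 1\right)^{2} = 4^{2} = 16$)
$I{\left(h \right)} = - \frac{16}{7} + \frac{h \left(1 - h\right)}{7}$ ($I{\left(h \right)} = - \frac{16 - \left(\left(-1 - h\right) + 2\right) \left(0 + h\right)}{7} = - \frac{16 - \left(1 - h\right) h}{7} = - \frac{16 - h \left(1 - h\right)}{7} = - \frac{16}{7} + \frac{h \left(1 - h\right)}{7}$)
$10 + I{\left(6 \right)} b = 10 + \left(- \frac{16}{7} - \frac{6^{2}}{7} + \frac{1}{7} \cdot 6\right) 15 = 10 + \left(- \frac{16}{7} - \frac{36}{7} + \frac{6}{7}\right) 15 = 10 - \frac{690}{7} = - \frac{620}{7}$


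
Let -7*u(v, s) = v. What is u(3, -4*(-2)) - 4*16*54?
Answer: -24195/7 ≈ -3456.4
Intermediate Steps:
u(v, s) = -v/7
u(3, -4*(-2)) - 4*16*54 = -1/7*3 - 4*16*54 = -3/7 - 64*54 = -3/7 - 3456 = -24195/7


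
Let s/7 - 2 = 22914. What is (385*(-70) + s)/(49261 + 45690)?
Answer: 133462/94951 ≈ 1.4056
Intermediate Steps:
s = 160412 (s = 14 + 7*22914 = 14 + 160398 = 160412)
(385*(-70) + s)/(49261 + 45690) = (385*(-70) + 160412)/(49261 + 45690) = (-26950 + 160412)/94951 = 133462*(1/94951) = 133462/94951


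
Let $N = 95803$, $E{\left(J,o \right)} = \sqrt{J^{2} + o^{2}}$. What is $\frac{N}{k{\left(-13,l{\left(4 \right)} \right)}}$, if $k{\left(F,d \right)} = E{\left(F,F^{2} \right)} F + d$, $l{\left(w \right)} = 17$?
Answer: $- \frac{95803}{285593} - \frac{16190707 \sqrt{170}}{4855081} \approx -43.816$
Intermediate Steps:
$k{\left(F,d \right)} = d + F \sqrt{F^{2} + F^{4}}$ ($k{\left(F,d \right)} = \sqrt{F^{2} + \left(F^{2}\right)^{2}} F + d = \sqrt{F^{2} + F^{4}} F + d = F \sqrt{F^{2} + F^{4}} + d = d + F \sqrt{F^{2} + F^{4}}$)
$\frac{N}{k{\left(-13,l{\left(4 \right)} \right)}} = \frac{95803}{17 - 13 \sqrt{\left(-13\right)^{2} + \left(-13\right)^{4}}} = \frac{95803}{17 - 13 \sqrt{169 + 28561}} = \frac{95803}{17 - 13 \sqrt{28730}} = \frac{95803}{17 - 13 \cdot 13 \sqrt{170}} = \frac{95803}{17 - 169 \sqrt{170}}$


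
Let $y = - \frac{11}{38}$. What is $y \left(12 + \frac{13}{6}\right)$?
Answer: $- \frac{935}{228} \approx -4.1009$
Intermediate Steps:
$y = - \frac{11}{38}$ ($y = \left(-11\right) \frac{1}{38} = - \frac{11}{38} \approx -0.28947$)
$y \left(12 + \frac{13}{6}\right) = - \frac{11 \left(12 + \frac{13}{6}\right)}{38} = \left(- \frac{11}{38}\right) \frac{85}{6} = - \frac{935}{228}$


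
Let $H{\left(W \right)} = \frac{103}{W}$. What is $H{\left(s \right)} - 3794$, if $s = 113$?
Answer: $- \frac{428619}{113} \approx -3793.1$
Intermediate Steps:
$H{\left(s \right)} - 3794 = \frac{103}{113} - 3794 = - \frac{428619}{113}$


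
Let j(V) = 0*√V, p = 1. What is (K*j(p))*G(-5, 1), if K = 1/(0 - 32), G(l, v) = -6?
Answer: 0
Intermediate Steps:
j(V) = 0
K = -1/32 (K = 1/(-32) = -1/32 ≈ -0.031250)
(K*j(p))*G(-5, 1) = -1/32*0*(-6) = 0*(-6) = 0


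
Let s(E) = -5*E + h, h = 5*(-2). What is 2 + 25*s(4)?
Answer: -748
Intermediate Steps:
h = -10
s(E) = -10 - 5*E (s(E) = -5*E - 10 = -10 - 5*E)
2 + 25*s(4) = 2 + 25*(-10 - 5*4) = 2 + 25*(-10 - 20) = 2 + 25*(-30) = 2 - 750 = -748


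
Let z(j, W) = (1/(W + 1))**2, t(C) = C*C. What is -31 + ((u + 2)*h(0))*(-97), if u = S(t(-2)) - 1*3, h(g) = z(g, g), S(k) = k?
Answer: -322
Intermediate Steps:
t(C) = C**2
z(j, W) = (1 + W)**(-2) (z(j, W) = (1/(1 + W))**2 = (1 + W)**(-2))
h(g) = (1 + g)**(-2)
u = 1 (u = (-2)**2 - 1*3 = 4 - 3 = 1)
-31 + ((u + 2)*h(0))*(-97) = -31 + ((1 + 2)/(1 + 0)**2)*(-97) = -31 + (3/1**2)*(-97) = -31 + (3*1)*(-97) = -31 + 3*(-97) = -31 - 291 = -322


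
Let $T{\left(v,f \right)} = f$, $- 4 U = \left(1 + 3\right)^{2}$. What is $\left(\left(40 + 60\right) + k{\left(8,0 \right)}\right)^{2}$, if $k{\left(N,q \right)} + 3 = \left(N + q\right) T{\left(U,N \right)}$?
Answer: $25921$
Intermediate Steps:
$U = -4$ ($U = - \frac{\left(1 + 3\right)^{2}}{4} = - \frac{4^{2}}{4} = \left(- \frac{1}{4}\right) 16 = -4$)
$k{\left(N,q \right)} = -3 + N \left(N + q\right)$ ($k{\left(N,q \right)} = -3 + \left(N + q\right) N = -3 + N \left(N + q\right)$)
$\left(\left(40 + 60\right) + k{\left(8,0 \right)}\right)^{2} = \left(\left(40 + 60\right) + \left(-3 + 8^{2} + 8 \cdot 0\right)\right)^{2} = \left(100 + \left(-3 + 64 + 0\right)\right)^{2} = \left(100 + 61\right)^{2} = 161^{2} = 25921$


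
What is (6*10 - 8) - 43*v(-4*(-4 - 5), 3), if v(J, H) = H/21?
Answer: 321/7 ≈ 45.857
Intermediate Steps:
v(J, H) = H/21 (v(J, H) = H*(1/21) = H/21)
(6*10 - 8) - 43*v(-4*(-4 - 5), 3) = (6*10 - 8) - 43*3/21 = (60 - 8) - 43*⅐ = 52 - 43/7 = 321/7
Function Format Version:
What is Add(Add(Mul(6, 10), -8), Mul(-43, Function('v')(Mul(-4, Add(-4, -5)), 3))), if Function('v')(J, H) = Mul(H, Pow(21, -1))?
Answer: Rational(321, 7) ≈ 45.857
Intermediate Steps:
Function('v')(J, H) = Mul(Rational(1, 21), H) (Function('v')(J, H) = Mul(H, Rational(1, 21)) = Mul(Rational(1, 21), H))
Add(Add(Mul(6, 10), -8), Mul(-43, Function('v')(Mul(-4, Add(-4, -5)), 3))) = Add(Add(Mul(6, 10), -8), Mul(-43, Mul(Rational(1, 21), 3))) = Add(Add(60, -8), Mul(-43, Rational(1, 7))) = Add(52, Rational(-43, 7)) = Rational(321, 7)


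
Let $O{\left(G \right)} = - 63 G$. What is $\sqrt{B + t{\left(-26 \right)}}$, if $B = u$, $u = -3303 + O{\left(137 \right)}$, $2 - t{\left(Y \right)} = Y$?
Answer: $i \sqrt{11906} \approx 109.11 i$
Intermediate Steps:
$t{\left(Y \right)} = 2 - Y$
$u = -11934$ ($u = -3303 - 8631 = -11934$)
$B = -11934$
$\sqrt{B + t{\left(-26 \right)}} = \sqrt{-11934 + \left(2 - -26\right)} = \sqrt{-11934 + \left(2 + 26\right)} = \sqrt{-11934 + 28} = \sqrt{-11906} = i \sqrt{11906}$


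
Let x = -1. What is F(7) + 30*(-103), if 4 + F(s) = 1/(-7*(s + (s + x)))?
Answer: -281555/91 ≈ -3094.0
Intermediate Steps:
F(s) = -4 + 1/(7 - 14*s) (F(s) = -4 + 1/(-7*(s + (s - 1))) = -4 + 1/(-7*(s + (-1 + s))) = -4 + 1/(-7*(-1 + 2*s)) = -4 + 1/(7 - 14*s))
F(7) + 30*(-103) = (27 - 56*7)/(7*(-1 + 2*7)) + 30*(-103) = (27 - 392)/(7*(-1 + 14)) - 3090 = (⅐)*(-365)/13 - 3090 = (⅐)*(1/13)*(-365) - 3090 = -365/91 - 3090 = -281555/91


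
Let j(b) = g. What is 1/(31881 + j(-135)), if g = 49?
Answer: 1/31930 ≈ 3.1319e-5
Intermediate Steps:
j(b) = 49
1/(31881 + j(-135)) = 1/(31881 + 49) = 1/31930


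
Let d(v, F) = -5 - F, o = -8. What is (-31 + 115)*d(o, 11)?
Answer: -1344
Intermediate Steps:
(-31 + 115)*d(o, 11) = (-31 + 115)*(-5 - 1*11) = 84*(-5 - 11) = 84*(-16) = -1344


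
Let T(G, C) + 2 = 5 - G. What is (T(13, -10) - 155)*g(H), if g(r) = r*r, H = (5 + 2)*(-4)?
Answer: -129360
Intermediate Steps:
T(G, C) = 3 - G (T(G, C) = -2 + (5 - G) = 3 - G)
H = -28 (H = 7*(-4) = -28)
g(r) = r²
(T(13, -10) - 155)*g(H) = ((3 - 1*13) - 155)*(-28)² = ((3 - 13) - 155)*784 = (-10 - 155)*784 = -165*784 = -129360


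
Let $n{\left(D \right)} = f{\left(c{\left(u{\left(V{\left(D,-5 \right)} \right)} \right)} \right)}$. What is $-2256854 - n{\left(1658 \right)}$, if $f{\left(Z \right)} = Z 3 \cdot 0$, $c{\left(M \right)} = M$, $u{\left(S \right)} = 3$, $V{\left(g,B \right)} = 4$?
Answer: $-2256854$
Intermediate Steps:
$f{\left(Z \right)} = 0$ ($f{\left(Z \right)} = 3 Z 0 = 0$)
$n{\left(D \right)} = 0$
$-2256854 - n{\left(1658 \right)} = -2256854 - 0 = -2256854 + 0 = -2256854$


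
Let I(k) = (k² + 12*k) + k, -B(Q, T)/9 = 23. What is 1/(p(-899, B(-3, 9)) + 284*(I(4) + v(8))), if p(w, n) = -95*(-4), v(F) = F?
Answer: 1/21964 ≈ 4.5529e-5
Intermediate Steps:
B(Q, T) = -207 (B(Q, T) = -9*23 = -207)
I(k) = k² + 13*k
p(w, n) = 380
1/(p(-899, B(-3, 9)) + 284*(I(4) + v(8))) = 1/(380 + 284*(4*(13 + 4) + 8)) = 1/(380 + 284*(4*17 + 8)) = 1/(380 + 284*(68 + 8)) = 1/(380 + 284*76) = 1/(380 + 21584) = 1/21964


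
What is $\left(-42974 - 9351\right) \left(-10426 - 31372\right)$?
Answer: $2187080350$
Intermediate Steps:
$\left(-42974 - 9351\right) \left(-10426 - 31372\right) = \left(-52325\right) \left(-41798\right) = 2187080350$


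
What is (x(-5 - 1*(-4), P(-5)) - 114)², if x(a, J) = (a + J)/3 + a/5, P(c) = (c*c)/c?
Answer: 337561/25 ≈ 13502.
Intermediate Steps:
P(c) = c (P(c) = c²/c = c)
x(a, J) = J/3 + 8*a/15 (x(a, J) = (J + a)*(⅓) + a*(⅕) = (J/3 + a/3) + a/5 = J/3 + 8*a/15)
(x(-5 - 1*(-4), P(-5)) - 114)² = (((⅓)*(-5) + 8*(-5 - 1*(-4))/15) - 114)² = ((-5/3 + 8*(-5 + 4)/15) - 114)² = ((-5/3 + (8/15)*(-1)) - 114)² = ((-5/3 - 8/15) - 114)² = (-11/5 - 114)² = (-581/5)² = 337561/25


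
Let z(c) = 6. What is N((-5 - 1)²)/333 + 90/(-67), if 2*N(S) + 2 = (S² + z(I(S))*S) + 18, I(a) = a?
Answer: 21218/22311 ≈ 0.95101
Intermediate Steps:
N(S) = 8 + S²/2 + 3*S (N(S) = -1 + ((S² + 6*S) + 18)/2 = -1 + (18 + S² + 6*S)/2 = -1 + (9 + S²/2 + 3*S) = 8 + S²/2 + 3*S)
N((-5 - 1)²)/333 + 90/(-67) = (8 + ((-5 - 1)²)²/2 + 3*(-5 - 1)²)/333 + 90/(-67) = (8 + ((-6)²)²/2 + 3*(-6)²)*(1/333) + 90*(-1/67) = (8 + (½)*36² + 3*36)*(1/333) - 90/67 = (8 + (½)*1296 + 108)*(1/333) - 90/67 = (8 + 648 + 108)*(1/333) - 90/67 = 764*(1/333) - 90/67 = 764/333 - 90/67 = 21218/22311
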